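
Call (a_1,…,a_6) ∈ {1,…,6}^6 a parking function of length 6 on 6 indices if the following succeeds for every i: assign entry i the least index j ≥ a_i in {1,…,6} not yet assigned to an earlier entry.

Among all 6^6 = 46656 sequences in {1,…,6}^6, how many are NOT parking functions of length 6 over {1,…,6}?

29849

Count = (6−6+1)·(6+1)^(6−1) = 1·16807 = 16807 [KW]
E.g. (4,1,3,4,6,4) → sorted (1,3,4,4,4,6): b_2=3>2, not a PF.
Total 46656; non-PF = 46656−16807 = 29849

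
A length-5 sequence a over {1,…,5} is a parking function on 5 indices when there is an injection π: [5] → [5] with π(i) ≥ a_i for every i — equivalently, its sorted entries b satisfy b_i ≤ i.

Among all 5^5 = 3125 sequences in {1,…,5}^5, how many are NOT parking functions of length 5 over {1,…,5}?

|PF(5,5)| = (6−5)·6^(5−1) = 1 · 1296 = 1296 (Pollak)
Example (5,5,5,5,4) → sorted (4,5,5,5,5): b_1=4>1, not a PF.
Total 3125; non-PF = 3125−1296 = 1829

1829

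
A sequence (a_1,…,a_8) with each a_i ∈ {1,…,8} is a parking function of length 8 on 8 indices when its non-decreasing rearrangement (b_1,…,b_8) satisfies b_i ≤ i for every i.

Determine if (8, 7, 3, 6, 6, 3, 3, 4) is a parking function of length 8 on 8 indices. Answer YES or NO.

NO

Rearranged: b = (3, 3, 3, 4, 6, 6, 7, 8).
  b_1=3 > 1
  fails at i=1 ⇒ NO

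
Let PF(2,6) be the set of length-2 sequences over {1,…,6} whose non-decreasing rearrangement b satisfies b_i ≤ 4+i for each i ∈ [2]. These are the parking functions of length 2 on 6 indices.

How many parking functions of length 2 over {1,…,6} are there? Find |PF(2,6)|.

35

|PF(2,6)| = (7−2)·7^(2−1) = 5×7 = 35 (Konheim–Weiss)
E.g. (6,5) → sorted (5,6): b_i ≤ 4+i ∀i, a PF.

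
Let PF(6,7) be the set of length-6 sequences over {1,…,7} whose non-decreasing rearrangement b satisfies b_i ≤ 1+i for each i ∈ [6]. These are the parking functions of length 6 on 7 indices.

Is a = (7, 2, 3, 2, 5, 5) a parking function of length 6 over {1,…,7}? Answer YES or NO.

Order a: b = (2, 2, 3, 5, 5, 7).
  b_1=2 ≤ 2
  b_2=2 ≤ 3
  b_3=3 ≤ 4
  b_4=5 ≤ 5
  b_5=5 ≤ 6
  b_6=7 ≤ 7
All bounds hold ⇒ YES

YES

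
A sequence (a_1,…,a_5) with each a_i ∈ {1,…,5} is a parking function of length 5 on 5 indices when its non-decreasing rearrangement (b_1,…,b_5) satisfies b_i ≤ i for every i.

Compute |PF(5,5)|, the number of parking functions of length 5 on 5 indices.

|PF(5,5)| = (5−5+1)·(5+1)^(5−1) = 1·1296 = 1296 (Pollak)
E.g. (1,1,2,3,2) → sorted (1,1,2,2,3): b_i ≤ i ∀i, a PF.

1296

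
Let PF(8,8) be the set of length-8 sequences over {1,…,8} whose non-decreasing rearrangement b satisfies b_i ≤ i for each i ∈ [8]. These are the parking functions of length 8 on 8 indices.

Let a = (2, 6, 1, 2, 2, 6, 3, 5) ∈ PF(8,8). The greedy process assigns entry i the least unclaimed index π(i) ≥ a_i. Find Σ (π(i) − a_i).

Σπ(i) = 1+…+8 = 36; Σa = 2+6+1+2+2+6+3+5 = 27; disp = 36−27 = 9.

9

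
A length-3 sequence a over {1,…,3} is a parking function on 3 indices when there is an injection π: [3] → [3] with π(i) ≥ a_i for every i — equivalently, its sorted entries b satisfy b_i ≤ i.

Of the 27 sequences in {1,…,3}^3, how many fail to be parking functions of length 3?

|PF| = (3−3+1)·(3+1)^(3−1) = 1×16 = 16 (Konheim–Weiss)
E.g. (3,3,3) → sorted (3,3,3): b_1=3>1, not a PF.
3^3 − 16 = 27 − 16 = 11

11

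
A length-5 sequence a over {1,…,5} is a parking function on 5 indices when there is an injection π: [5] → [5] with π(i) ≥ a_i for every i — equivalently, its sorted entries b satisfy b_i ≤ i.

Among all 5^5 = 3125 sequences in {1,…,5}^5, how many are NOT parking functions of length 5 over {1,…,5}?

1829

|PF| = (5+1−5)·(5+1)^{5−1} = 1·1296 = 1296 (Konheim–Weiss)
Example (5,4,5,5,1) → sorted (1,4,5,5,5): b_2=4>2, not a PF.
5^5 − 1296 = 3125 − 1296 = 1829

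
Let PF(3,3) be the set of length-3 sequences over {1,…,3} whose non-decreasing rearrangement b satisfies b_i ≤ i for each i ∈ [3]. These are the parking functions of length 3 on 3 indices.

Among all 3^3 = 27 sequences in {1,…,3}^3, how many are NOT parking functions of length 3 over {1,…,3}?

#PF = 1·4^2 = 1×16 = 16 (Konheim–Weiss)
Example (3,3,3) → sorted (3,3,3): b_1=3>1, not a PF.
Total 27; non-PF = 27−16 = 11

11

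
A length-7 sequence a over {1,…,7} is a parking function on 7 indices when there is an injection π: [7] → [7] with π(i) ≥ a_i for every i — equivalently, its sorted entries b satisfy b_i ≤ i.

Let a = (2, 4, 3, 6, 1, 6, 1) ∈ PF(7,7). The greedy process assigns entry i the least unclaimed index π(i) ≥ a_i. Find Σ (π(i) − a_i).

5

Σπ = 7·8/2 = 28 (π permutes [7]); Σa = 2+4+3+6+1+6+1 = 23; disp = 28−23 = 5.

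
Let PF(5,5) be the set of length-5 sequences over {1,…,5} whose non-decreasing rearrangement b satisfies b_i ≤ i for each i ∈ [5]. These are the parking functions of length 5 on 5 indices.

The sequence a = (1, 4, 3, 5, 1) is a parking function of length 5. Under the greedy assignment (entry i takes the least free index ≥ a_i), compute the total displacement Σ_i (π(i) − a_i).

Σπ(i) = 1+…+5 = 15; Σa = 1+4+3+5+1 = 14; disp = 15−14 = 1.

1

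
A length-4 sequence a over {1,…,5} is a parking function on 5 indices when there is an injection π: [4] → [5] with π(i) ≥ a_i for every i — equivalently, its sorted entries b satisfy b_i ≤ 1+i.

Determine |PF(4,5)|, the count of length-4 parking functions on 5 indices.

432

|PF(4,5)| = (5+1−4)·(5+1)^{4−1} = 2×216 = 432 (Pollak)
Example (2,4,2,4) → sorted (2,2,4,4): b_i ≤ 1+i ∀i, a PF.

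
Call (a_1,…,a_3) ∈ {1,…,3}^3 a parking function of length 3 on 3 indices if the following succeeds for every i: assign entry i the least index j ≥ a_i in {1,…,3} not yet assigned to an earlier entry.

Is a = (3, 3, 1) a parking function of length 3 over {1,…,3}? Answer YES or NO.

Order a: b = (1, 3, 3).
  b_1=1 ≤ 1
  b_2=3 > 2
  fails at i=2 ⇒ NO

NO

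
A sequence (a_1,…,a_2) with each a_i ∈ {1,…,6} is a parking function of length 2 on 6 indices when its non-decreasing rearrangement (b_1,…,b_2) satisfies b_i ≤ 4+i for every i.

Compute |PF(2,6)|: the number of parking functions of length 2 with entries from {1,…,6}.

#PF = (7−2)·7^(2−1) = 5×7 = 35
Check (4,2) → sorted (2,4): b_i ≤ 4+i ∀i, a PF.

35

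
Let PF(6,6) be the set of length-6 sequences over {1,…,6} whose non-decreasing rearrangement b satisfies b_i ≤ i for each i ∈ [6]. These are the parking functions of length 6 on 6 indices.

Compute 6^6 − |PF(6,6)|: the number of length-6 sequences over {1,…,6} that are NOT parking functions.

#PF = (6+1−6)·(6+1)^{6−1} = 1 · 16807 = 16807 [KW]
Example (3,2,2,6,6,6) → sorted (2,2,3,6,6,6): b_1=2>1, not a PF.
6^6 − 16807 = 46656 − 16807 = 29849

29849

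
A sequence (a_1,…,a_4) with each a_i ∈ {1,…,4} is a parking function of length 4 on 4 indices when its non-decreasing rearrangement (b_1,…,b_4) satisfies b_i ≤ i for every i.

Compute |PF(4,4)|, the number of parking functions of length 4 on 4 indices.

125

Count = (4+1−4)·(4+1)^{4−1} = 1×125 = 125 (Konheim–Weiss)
Check (1,3,1,3) → sorted (1,1,3,3): b_i ≤ i ∀i, a PF.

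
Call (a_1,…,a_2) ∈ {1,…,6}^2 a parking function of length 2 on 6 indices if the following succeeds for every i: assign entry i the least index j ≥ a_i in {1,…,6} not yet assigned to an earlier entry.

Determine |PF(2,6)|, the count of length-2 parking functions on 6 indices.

35

|PF(2,6)| = (6+1−2)·(6+1)^{2−1} = 5 · 7 = 35 (Pollak)
Example (3,2) → sorted (2,3): b_i ≤ 4+i ∀i, a PF.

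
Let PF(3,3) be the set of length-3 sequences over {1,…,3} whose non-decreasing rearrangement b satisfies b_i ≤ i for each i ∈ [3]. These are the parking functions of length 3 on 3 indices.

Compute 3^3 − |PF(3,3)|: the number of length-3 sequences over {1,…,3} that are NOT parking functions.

11

Count = (4−3)·4^(3−1) = 1·16 = 16 (Pollak)
E.g. (3,3,3) → sorted (3,3,3): b_1=3>1, not a PF.
3^3 − 16 = 27 − 16 = 11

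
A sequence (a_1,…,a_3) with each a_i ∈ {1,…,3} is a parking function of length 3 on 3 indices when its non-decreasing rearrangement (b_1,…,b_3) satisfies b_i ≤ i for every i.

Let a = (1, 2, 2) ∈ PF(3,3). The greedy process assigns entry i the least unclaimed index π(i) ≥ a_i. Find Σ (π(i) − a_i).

Σπ = 6 ({1..3} each once); Σa = 1+2+2 = 5; disp = 6−5 = 1.

1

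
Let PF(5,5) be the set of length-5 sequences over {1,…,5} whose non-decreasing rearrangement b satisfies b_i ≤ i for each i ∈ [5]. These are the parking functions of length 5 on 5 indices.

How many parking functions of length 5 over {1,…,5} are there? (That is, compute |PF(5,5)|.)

1296

#PF = (5+1−5)·(5+1)^{5−1} = 1·1296 = 1296 (Konheim–Weiss)
E.g. (2,3,1,1,2) → sorted (1,1,2,2,3): b_i ≤ i ∀i, a PF.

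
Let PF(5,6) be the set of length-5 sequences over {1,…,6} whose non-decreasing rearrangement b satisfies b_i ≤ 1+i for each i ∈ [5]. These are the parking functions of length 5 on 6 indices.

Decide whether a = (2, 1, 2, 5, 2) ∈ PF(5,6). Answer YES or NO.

YES

Rearranged: b = (1, 2, 2, 2, 5).
  b_1=1 ≤ 2
  b_2=2 ≤ 3
  b_3=2 ≤ 4
  b_4=2 ≤ 5
  b_5=5 ≤ 6
All bounds hold ⇒ YES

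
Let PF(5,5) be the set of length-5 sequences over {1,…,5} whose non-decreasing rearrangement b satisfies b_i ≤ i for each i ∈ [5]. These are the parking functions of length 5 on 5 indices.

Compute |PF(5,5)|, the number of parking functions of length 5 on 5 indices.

1296

Count = 1·6^4 = 1 · 1296 = 1296 [KW]
Check (5,1,4,2,3) → sorted (1,2,3,4,5): b_i ≤ i ∀i, a PF.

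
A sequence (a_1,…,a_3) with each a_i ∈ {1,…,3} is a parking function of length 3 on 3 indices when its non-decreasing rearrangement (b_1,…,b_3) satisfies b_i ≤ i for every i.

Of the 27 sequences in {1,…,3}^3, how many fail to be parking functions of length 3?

11

#PF = (3−3+1)·(3+1)^(3−1) = 1×16 = 16 (Pollak)
Check (3,3,3) → sorted (3,3,3): b_1=3>1, not a PF.
So 27 − 16 = 11 fail.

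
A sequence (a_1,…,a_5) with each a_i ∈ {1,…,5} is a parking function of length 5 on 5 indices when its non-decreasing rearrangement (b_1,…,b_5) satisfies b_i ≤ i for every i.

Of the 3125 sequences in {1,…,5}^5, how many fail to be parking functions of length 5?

1829

|PF| = 1·6^4 = 1 · 1296 = 1296 (Pollak)
Example (5,5,4,5,5) → sorted (4,5,5,5,5): b_1=4>1, not a PF.
Total 3125; non-PF = 3125−1296 = 1829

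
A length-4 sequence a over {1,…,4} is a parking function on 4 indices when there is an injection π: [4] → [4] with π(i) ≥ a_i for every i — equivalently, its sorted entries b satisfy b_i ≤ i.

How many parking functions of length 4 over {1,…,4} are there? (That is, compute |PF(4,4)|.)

|PF| = (5−4)·5^(4−1) = 1×125 = 125 (Pollak)
Check (1,2,3,2) → sorted (1,2,2,3): b_i ≤ i ∀i, a PF.

125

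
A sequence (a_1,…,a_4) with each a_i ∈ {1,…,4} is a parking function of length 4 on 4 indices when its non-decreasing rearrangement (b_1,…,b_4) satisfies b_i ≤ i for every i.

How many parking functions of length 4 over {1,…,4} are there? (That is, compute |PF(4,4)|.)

125

Count = 1·5^3 = 1×125 = 125 (Pollak)
E.g. (1,3,1,3) → sorted (1,1,3,3): b_i ≤ i ∀i, a PF.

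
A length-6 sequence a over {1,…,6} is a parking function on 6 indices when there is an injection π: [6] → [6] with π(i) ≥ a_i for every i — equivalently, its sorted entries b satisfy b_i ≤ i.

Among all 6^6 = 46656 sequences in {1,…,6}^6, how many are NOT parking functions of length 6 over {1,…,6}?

Count = (6−6+1)·(6+1)^(6−1) = 1 · 16807 = 16807 [KW]
Example (2,3,6,3,6,3) → sorted (2,3,3,3,6,6): b_1=2>1, not a PF.
So 46656 − 16807 = 29849 fail.

29849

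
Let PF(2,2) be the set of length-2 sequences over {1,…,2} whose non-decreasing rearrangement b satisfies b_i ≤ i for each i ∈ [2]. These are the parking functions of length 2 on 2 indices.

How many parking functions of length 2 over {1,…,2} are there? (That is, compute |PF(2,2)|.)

3

|PF(2,2)| = (2−2+1)·(2+1)^(2−1) = 1·3 = 3 [KW]
E.g. (1,2) → sorted (1,2): b_i ≤ i ∀i, a PF.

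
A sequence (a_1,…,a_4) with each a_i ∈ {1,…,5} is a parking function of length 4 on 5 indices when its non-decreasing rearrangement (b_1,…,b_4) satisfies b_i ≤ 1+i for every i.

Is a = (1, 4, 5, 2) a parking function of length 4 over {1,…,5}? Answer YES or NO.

Order a: b = (1, 2, 4, 5).
  b_1=1 ≤ 2
  b_2=2 ≤ 3
  b_3=4 ≤ 4
  b_4=5 ≤ 5
All bounds hold ⇒ YES

YES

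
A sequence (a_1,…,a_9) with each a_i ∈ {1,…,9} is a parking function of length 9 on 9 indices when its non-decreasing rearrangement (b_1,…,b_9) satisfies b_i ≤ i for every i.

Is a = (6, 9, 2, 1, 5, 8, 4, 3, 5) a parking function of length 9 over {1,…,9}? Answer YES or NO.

Sorted: b = (1, 2, 3, 4, 5, 5, 6, 8, 9).
  b_1=1 ≤ 1
  b_2=2 ≤ 2
  b_3=3 ≤ 3
  b_4=4 ≤ 4
  b_5=5 ≤ 5
  b_6=5 ≤ 6
  b_7=6 ≤ 7
  b_8=8 ≤ 8
  b_9=9 ≤ 9
All bounds hold ⇒ YES

YES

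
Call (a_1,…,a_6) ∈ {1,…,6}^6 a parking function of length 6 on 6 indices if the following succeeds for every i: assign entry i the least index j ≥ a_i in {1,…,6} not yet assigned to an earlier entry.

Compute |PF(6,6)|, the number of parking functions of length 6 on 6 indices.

16807

|PF(6,6)| = 1·7^5 = 1 · 16807 = 16807
Example (2,1,6,2,4,5) → sorted (1,2,2,4,5,6): b_i ≤ i ∀i, a PF.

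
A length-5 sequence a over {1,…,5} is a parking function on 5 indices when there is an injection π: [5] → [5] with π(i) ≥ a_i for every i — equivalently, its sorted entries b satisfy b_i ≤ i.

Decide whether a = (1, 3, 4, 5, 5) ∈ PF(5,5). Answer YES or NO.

NO

Rearranged: b = (1, 3, 4, 5, 5).
  b_1=1 ≤ 1
  b_2=3 > 2
  fails at i=2 ⇒ NO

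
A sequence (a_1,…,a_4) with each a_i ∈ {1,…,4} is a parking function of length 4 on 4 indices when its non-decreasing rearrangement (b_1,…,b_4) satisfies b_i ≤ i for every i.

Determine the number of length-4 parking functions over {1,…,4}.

Count = 1·5^3 = 1×125 = 125
One tuple (1,1,1,3) → sorted (1,1,1,3): b_i ≤ i ∀i, a PF.

125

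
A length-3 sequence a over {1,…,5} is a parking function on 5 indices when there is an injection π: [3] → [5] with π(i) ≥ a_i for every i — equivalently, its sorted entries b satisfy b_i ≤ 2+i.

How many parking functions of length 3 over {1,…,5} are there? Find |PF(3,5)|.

#PF = (5+1−3)·(5+1)^{3−1} = 3×36 = 108 (Pollak)
Example (2,1,3) → sorted (1,2,3): b_i ≤ 2+i ∀i, a PF.

108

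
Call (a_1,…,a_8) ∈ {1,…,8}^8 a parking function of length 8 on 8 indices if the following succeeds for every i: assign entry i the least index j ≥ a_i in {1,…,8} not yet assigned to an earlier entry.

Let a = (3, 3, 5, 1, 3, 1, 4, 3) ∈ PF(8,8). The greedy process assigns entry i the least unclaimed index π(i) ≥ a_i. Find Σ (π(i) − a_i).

Σπ(i) = 1+…+8 = 36; Σa = 3+3+5+1+3+1+4+3 = 23; disp = 36−23 = 13.

13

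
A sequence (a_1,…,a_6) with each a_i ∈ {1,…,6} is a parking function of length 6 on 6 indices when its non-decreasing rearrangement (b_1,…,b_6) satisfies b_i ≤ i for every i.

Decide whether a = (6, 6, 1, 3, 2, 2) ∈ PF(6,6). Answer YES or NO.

NO

Order a: b = (1, 2, 2, 3, 6, 6).
  b_1=1 ≤ 1
  b_2=2 ≤ 2
  b_3=2 ≤ 3
  b_4=3 ≤ 4
  b_5=6 > 5
  fails at i=5 ⇒ NO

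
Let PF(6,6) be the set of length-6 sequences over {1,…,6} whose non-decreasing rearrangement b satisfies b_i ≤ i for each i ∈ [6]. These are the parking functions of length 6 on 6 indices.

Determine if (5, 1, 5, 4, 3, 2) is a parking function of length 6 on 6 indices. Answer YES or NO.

Order a: b = (1, 2, 3, 4, 5, 5).
  b_1=1 ≤ 1
  b_2=2 ≤ 2
  b_3=3 ≤ 3
  b_4=4 ≤ 4
  b_5=5 ≤ 5
  b_6=5 ≤ 6
All bounds hold ⇒ YES

YES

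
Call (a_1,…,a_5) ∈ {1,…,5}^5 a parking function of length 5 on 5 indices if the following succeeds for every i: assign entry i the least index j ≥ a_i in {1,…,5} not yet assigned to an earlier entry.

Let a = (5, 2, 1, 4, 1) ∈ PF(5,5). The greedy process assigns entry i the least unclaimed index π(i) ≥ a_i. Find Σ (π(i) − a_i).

2

Σπ = 15 ({1..5} each once); Σa = 5+2+1+4+1 = 13; disp = 15−13 = 2.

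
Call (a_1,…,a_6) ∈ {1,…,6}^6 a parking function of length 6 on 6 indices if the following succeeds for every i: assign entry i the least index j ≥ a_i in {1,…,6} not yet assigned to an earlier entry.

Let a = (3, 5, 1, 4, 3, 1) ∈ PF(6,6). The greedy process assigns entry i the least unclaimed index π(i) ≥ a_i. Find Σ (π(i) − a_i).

4

Σπ = 6·7/2 = 21 (π permutes [6]); Σa = 3+5+1+4+3+1 = 17; disp = 21−17 = 4.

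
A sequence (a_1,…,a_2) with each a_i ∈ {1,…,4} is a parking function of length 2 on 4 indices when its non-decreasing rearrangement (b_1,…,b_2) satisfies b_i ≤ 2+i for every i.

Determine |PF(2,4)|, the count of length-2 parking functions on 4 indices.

15

Count = (5−2)·5^(2−1) = 3·5 = 15 (Pollak)
Check (3,3) → sorted (3,3): b_i ≤ 2+i ∀i, a PF.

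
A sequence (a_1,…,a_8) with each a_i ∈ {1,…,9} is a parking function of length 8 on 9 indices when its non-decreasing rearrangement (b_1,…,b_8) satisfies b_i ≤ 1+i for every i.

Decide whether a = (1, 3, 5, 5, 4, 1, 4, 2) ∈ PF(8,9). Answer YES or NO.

Order a: b = (1, 1, 2, 3, 4, 4, 5, 5).
  b_1=1 ≤ 2
  b_2=1 ≤ 3
  b_3=2 ≤ 4
  b_4=3 ≤ 5
  b_5=4 ≤ 6
  b_6=4 ≤ 7
  b_7=5 ≤ 8
  b_8=5 ≤ 9
All bounds hold ⇒ YES

YES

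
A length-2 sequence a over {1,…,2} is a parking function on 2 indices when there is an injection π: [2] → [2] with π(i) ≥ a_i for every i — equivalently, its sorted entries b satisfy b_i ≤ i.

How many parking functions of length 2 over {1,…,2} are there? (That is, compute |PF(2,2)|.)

3

#PF = (2+1−2)·(2+1)^{2−1} = 1 · 3 = 3 [KW]
E.g. (2,1) → sorted (1,2): b_i ≤ i ∀i, a PF.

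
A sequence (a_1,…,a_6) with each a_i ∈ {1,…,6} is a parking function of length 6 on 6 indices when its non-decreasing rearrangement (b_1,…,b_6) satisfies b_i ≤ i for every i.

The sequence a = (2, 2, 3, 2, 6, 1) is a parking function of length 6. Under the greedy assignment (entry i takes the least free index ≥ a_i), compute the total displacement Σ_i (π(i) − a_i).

5

Σπ = 6·7/2 = 21 (π permutes [6]); Σa = 2+2+3+2+6+1 = 16; disp = 21−16 = 5.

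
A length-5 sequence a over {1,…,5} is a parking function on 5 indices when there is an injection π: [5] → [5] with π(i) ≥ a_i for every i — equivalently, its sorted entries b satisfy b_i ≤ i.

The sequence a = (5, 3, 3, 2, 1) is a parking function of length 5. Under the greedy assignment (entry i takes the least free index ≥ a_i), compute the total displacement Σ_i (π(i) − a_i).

Σπ = 5·6/2 = 15 (π permutes [5]); Σa = 5+3+3+2+1 = 14; disp = 15−14 = 1.

1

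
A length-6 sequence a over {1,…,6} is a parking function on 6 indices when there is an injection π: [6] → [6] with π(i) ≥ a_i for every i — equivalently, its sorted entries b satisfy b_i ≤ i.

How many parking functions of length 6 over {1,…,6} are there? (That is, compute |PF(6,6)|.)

|PF| = (6−6+1)·(6+1)^(6−1) = 1 · 16807 = 16807 (Konheim–Weiss)
Example (6,4,2,1,2,4) → sorted (1,2,2,4,4,6): b_i ≤ i ∀i, a PF.

16807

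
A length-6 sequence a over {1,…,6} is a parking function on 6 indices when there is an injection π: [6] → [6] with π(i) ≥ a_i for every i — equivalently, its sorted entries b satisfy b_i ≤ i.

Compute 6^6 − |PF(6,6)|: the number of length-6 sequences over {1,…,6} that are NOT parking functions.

29849

|PF(6,6)| = (6+1−6)·(6+1)^{6−1} = 1×16807 = 16807
Check (3,5,5,6,3,4) → sorted (3,3,4,5,5,6): b_1=3>1, not a PF.
6^6 − 16807 = 46656 − 16807 = 29849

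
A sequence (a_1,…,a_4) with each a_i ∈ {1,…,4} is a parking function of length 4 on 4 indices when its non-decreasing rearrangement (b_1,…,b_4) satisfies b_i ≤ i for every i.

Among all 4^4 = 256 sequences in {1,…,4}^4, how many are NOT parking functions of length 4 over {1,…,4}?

Count = (5−4)·5^(4−1) = 1×125 = 125 (Konheim–Weiss)
Check (4,3,3,4) → sorted (3,3,4,4): b_1=3>1, not a PF.
4^4 − 125 = 256 − 125 = 131

131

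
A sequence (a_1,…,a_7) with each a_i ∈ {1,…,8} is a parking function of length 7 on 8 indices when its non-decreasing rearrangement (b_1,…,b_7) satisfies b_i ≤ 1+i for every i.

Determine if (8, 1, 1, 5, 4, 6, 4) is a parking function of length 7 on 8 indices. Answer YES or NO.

Order a: b = (1, 1, 4, 4, 5, 6, 8).
  b_1=1 ≤ 2
  b_2=1 ≤ 3
  b_3=4 ≤ 4
  b_4=4 ≤ 5
  b_5=5 ≤ 6
  b_6=6 ≤ 7
  b_7=8 ≤ 8
All bounds hold ⇒ YES

YES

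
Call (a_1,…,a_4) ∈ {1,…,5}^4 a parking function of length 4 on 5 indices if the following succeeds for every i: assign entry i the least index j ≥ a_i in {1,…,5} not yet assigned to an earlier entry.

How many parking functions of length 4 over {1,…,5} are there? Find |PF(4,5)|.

432

|PF| = 2·6^3 = 2 · 216 = 432 (Konheim–Weiss)
Check (1,4,1,2) → sorted (1,1,2,4): b_i ≤ 1+i ∀i, a PF.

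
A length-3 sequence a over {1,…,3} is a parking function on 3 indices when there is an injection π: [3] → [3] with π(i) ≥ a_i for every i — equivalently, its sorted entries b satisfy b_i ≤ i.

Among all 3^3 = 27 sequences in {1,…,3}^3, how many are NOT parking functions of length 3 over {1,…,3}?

11

Count = (4−3)·4^(3−1) = 1 · 16 = 16 [KW]
E.g. (3,2,2) → sorted (2,2,3): b_1=2>1, not a PF.
Total 27; non-PF = 27−16 = 11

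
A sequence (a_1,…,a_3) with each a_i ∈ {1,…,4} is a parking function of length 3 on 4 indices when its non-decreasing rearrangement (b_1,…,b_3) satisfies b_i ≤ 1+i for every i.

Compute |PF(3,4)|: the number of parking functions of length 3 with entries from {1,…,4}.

50

|PF| = 2·5^2 = 2 · 25 = 50 [KW]
Example (1,2,1) → sorted (1,1,2): b_i ≤ 1+i ∀i, a PF.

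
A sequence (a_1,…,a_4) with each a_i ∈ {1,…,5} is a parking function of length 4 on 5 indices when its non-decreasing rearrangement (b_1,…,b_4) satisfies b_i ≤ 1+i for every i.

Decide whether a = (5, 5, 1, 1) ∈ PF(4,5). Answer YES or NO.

Rearranged: b = (1, 1, 5, 5).
  b_1=1 ≤ 2
  b_2=1 ≤ 3
  b_3=5 > 4
  fails at i=3 ⇒ NO

NO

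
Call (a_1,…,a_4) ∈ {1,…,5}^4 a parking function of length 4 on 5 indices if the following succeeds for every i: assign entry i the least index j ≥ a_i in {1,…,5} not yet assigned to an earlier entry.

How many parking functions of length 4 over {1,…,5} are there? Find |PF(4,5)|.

432

|PF(4,5)| = (5−4+1)·(5+1)^(4−1) = 2 · 216 = 432 [KW]
Example (1,1,1,3) → sorted (1,1,1,3): b_i ≤ 1+i ∀i, a PF.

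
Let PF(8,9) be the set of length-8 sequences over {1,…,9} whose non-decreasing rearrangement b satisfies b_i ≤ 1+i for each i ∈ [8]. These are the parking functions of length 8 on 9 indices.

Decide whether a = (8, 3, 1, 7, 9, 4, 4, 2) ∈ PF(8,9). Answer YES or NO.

Sorted: b = (1, 2, 3, 4, 4, 7, 8, 9).
  b_1=1 ≤ 2
  b_2=2 ≤ 3
  b_3=3 ≤ 4
  b_4=4 ≤ 5
  b_5=4 ≤ 6
  b_6=7 ≤ 7
  b_7=8 ≤ 8
  b_8=9 ≤ 9
All bounds hold ⇒ YES

YES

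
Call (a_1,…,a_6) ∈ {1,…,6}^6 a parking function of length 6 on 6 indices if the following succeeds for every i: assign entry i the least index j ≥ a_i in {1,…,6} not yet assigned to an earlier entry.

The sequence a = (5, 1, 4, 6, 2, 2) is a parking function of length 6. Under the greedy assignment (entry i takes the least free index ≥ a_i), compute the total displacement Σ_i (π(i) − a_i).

1

Σπ(i) = 1+…+6 = 21; Σa = 5+1+4+6+2+2 = 20; disp = 21−20 = 1.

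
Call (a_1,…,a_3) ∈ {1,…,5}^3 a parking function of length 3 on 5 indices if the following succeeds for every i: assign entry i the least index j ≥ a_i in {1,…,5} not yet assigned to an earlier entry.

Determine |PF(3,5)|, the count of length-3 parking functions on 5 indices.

108

|PF| = (5+1−3)·(5+1)^{3−1} = 3 · 36 = 108 (Konheim–Weiss)
Check (1,2,3) → sorted (1,2,3): b_i ≤ 2+i ∀i, a PF.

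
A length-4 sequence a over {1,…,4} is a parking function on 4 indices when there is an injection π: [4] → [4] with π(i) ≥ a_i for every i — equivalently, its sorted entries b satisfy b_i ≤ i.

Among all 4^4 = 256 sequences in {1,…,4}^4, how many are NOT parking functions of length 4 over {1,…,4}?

131

|PF(4,4)| = 1·5^3 = 1 · 125 = 125 [KW]
Example (4,4,2,2) → sorted (2,2,4,4): b_1=2>1, not a PF.
4^4 − 125 = 256 − 125 = 131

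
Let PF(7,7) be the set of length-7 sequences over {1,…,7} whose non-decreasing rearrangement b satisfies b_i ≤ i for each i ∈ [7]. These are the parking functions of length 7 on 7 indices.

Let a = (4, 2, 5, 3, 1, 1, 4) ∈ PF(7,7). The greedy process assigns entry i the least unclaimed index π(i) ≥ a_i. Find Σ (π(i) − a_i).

Σπ = 7·8/2 = 28 (π permutes [7]); Σa = 4+2+5+3+1+1+4 = 20; disp = 28−20 = 8.

8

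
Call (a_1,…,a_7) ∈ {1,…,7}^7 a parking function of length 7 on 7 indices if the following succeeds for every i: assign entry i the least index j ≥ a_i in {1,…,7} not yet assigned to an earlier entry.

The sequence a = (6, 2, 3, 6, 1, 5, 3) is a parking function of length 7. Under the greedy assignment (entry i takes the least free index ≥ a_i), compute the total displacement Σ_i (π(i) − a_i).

2

Σπ(i) = 1+…+7 = 28; Σa = 6+2+3+6+1+5+3 = 26; disp = 28−26 = 2.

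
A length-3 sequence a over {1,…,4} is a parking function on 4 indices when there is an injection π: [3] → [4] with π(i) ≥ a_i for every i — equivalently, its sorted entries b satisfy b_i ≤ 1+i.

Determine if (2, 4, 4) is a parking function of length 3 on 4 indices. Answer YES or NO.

Sorted: b = (2, 4, 4).
  b_1=2 ≤ 2
  b_2=4 > 3
  fails at i=2 ⇒ NO

NO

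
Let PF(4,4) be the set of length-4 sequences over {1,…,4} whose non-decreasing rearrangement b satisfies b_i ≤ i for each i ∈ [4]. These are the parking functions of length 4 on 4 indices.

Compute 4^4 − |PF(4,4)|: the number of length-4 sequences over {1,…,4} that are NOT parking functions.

131

|PF(4,4)| = (5−4)·5^(4−1) = 1 · 125 = 125 [KW]
One tuple (4,4,2,2) → sorted (2,2,4,4): b_1=2>1, not a PF.
4^4 − 125 = 256 − 125 = 131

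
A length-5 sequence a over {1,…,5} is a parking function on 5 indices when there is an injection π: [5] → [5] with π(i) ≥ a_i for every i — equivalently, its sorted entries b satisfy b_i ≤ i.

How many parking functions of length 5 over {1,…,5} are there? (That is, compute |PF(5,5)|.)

#PF = 1·6^4 = 1 · 1296 = 1296 (Pollak)
One tuple (1,1,1,1,2) → sorted (1,1,1,1,2): b_i ≤ i ∀i, a PF.

1296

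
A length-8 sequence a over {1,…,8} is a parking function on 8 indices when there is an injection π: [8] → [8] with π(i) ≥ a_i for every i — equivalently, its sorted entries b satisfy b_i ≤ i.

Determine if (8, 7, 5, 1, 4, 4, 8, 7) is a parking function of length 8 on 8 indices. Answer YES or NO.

Sorted: b = (1, 4, 4, 5, 7, 7, 8, 8).
  b_1=1 ≤ 1
  b_2=4 > 2
  fails at i=2 ⇒ NO

NO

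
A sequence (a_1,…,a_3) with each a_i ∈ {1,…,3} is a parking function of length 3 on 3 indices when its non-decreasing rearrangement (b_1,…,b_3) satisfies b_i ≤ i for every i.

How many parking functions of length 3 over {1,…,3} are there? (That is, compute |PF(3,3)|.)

|PF| = (4−3)·4^(3−1) = 1×16 = 16 (Konheim–Weiss)
Check (1,2,2) → sorted (1,2,2): b_i ≤ i ∀i, a PF.

16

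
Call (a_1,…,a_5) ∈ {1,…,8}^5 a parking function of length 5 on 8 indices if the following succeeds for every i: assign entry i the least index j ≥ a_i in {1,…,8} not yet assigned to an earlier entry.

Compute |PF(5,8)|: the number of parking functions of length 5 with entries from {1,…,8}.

26244

Count = (8−5+1)·(8+1)^(5−1) = 4·6561 = 26244 (Konheim–Weiss)
Example (7,6,3,3,6) → sorted (3,3,6,6,7): b_i ≤ 3+i ∀i, a PF.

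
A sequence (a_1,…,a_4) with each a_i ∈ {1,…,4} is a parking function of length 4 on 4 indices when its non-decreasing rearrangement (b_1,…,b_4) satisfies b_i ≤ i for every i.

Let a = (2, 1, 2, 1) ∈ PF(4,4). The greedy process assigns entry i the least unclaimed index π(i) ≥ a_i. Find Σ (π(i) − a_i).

Σπ = 10 ({1..4} each once); Σa = 2+1+2+1 = 6; disp = 10−6 = 4.

4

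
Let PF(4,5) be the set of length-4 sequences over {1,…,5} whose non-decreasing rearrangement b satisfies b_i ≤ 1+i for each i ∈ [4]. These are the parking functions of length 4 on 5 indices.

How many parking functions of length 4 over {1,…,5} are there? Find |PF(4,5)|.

432

Count = (5−4+1)·(5+1)^(4−1) = 2×216 = 432 (Konheim–Weiss)
One tuple (1,1,3,1) → sorted (1,1,1,3): b_i ≤ 1+i ∀i, a PF.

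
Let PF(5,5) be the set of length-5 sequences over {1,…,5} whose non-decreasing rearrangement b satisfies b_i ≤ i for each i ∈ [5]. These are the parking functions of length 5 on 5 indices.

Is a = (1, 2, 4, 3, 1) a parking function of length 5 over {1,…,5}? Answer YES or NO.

YES

Rearranged: b = (1, 1, 2, 3, 4).
  b_1=1 ≤ 1
  b_2=1 ≤ 2
  b_3=2 ≤ 3
  b_4=3 ≤ 4
  b_5=4 ≤ 5
All bounds hold ⇒ YES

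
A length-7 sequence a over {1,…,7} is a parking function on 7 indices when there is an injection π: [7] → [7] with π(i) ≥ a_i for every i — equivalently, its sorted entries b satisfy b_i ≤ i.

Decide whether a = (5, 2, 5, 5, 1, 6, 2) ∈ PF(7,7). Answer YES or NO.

Rearranged: b = (1, 2, 2, 5, 5, 5, 6).
  b_1=1 ≤ 1
  b_2=2 ≤ 2
  b_3=2 ≤ 3
  b_4=5 > 4
  fails at i=4 ⇒ NO

NO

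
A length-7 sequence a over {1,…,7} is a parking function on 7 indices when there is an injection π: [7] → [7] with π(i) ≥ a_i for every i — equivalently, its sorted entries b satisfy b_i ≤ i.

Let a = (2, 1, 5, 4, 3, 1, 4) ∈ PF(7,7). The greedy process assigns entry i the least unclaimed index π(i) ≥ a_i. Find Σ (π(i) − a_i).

8

Σπ = 7·8/2 = 28 (π permutes [7]); Σa = 2+1+5+4+3+1+4 = 20; disp = 28−20 = 8.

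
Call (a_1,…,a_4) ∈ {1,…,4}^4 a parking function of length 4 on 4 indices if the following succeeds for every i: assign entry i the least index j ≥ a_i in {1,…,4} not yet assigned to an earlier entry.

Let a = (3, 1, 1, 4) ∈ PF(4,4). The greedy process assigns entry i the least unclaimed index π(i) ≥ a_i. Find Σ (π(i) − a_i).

Σπ = 4·5/2 = 10 (π permutes [4]); Σa = 3+1+1+4 = 9; disp = 10−9 = 1.

1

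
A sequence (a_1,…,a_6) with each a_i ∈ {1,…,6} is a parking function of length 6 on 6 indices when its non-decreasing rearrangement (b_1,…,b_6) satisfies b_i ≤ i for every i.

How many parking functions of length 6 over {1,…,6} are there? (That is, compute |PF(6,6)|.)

16807

|PF| = (7−6)·7^(6−1) = 1·16807 = 16807 (Konheim–Weiss)
Check (3,2,1,3,2,3) → sorted (1,2,2,3,3,3): b_i ≤ i ∀i, a PF.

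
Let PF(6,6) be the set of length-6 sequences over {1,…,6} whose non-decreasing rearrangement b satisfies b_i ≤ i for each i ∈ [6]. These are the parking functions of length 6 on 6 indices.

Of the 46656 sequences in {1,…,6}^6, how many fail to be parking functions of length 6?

29849

|PF(6,6)| = (7−6)·7^(6−1) = 1·16807 = 16807 (Pollak)
E.g. (6,6,6,2,4,6) → sorted (2,4,6,6,6,6): b_1=2>1, not a PF.
6^6 − 16807 = 46656 − 16807 = 29849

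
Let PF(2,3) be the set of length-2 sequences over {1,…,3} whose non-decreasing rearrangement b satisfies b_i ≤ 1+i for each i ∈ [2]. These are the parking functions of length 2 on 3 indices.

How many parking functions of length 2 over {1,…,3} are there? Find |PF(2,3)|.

8

#PF = (3+1−2)·(3+1)^{2−1} = 2 · 4 = 8 [KW]
E.g. (2,2) → sorted (2,2): b_i ≤ 1+i ∀i, a PF.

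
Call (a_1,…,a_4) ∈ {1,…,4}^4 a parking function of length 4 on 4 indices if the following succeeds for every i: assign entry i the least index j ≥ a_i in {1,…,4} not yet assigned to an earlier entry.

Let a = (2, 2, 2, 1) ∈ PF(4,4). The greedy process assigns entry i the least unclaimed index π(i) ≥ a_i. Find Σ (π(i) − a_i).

3

Σπ = 10 ({1..4} each once); Σa = 2+2+2+1 = 7; disp = 10−7 = 3.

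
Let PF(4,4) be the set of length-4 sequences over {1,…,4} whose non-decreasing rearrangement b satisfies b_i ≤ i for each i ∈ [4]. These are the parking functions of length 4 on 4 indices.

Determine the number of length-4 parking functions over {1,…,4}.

125

|PF| = (4+1−4)·(4+1)^{4−1} = 1·125 = 125
One tuple (1,2,2,2) → sorted (1,2,2,2): b_i ≤ i ∀i, a PF.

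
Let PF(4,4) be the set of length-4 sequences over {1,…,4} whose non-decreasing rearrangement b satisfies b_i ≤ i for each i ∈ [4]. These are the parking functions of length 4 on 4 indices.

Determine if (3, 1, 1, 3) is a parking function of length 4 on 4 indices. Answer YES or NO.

Order a: b = (1, 1, 3, 3).
  b_1=1 ≤ 1
  b_2=1 ≤ 2
  b_3=3 ≤ 3
  b_4=3 ≤ 4
All bounds hold ⇒ YES

YES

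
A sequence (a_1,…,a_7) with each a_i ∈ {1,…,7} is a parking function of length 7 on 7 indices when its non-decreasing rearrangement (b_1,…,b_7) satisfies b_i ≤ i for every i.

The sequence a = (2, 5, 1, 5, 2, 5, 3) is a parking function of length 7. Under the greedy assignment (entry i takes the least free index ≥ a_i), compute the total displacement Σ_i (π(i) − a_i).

5

Σπ = 28 ({1..7} each once); Σa = 2+5+1+5+2+5+3 = 23; disp = 28−23 = 5.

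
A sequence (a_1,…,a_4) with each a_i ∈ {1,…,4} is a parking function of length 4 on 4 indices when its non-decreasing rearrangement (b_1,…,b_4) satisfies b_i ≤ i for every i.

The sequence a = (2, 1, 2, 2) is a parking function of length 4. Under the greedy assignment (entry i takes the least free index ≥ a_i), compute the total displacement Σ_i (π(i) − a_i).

3

Σπ = 10 ({1..4} each once); Σa = 2+1+2+2 = 7; disp = 10−7 = 3.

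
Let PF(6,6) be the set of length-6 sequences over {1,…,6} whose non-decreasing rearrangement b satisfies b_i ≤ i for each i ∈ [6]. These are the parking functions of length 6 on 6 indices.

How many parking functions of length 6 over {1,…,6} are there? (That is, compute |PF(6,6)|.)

16807

#PF = (6+1−6)·(6+1)^{6−1} = 1 · 16807 = 16807 [KW]
E.g. (1,3,4,2,1,3) → sorted (1,1,2,3,3,4): b_i ≤ i ∀i, a PF.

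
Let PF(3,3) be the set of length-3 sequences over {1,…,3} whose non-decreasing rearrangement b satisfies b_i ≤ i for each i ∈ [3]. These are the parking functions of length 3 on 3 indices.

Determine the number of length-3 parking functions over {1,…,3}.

|PF(3,3)| = (3+1−3)·(3+1)^{3−1} = 1·16 = 16 [KW]
E.g. (1,1,3) → sorted (1,1,3): b_i ≤ i ∀i, a PF.

16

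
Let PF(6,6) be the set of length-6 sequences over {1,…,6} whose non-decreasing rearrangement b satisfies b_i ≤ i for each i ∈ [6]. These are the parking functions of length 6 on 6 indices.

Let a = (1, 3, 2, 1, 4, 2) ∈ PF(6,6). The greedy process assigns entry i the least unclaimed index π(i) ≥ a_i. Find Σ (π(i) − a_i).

8

Σπ = 6·7/2 = 21 (π permutes [6]); Σa = 1+3+2+1+4+2 = 13; disp = 21−13 = 8.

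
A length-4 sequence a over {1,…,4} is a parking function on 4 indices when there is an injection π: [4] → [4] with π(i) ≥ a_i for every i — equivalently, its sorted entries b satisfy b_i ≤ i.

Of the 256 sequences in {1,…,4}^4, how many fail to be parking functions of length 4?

131

Count = (4−4+1)·(4+1)^(4−1) = 1·125 = 125
Check (3,2,3,4) → sorted (2,3,3,4): b_1=2>1, not a PF.
Total 256; non-PF = 256−125 = 131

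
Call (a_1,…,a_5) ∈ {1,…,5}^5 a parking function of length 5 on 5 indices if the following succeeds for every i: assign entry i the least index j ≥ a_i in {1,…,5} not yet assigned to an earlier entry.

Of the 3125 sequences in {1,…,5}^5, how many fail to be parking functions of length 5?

Count = 1·6^4 = 1 · 1296 = 1296 [KW]
One tuple (3,5,3,5,3) → sorted (3,3,3,5,5): b_1=3>1, not a PF.
So 3125 − 1296 = 1829 fail.

1829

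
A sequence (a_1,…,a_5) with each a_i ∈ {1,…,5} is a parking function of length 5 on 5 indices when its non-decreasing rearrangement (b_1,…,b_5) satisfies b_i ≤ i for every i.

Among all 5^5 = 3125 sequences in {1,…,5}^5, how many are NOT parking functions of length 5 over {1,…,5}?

|PF(5,5)| = (6−5)·6^(5−1) = 1·1296 = 1296 (Pollak)
Example (3,3,5,5,2) → sorted (2,3,3,5,5): b_1=2>1, not a PF.
So 3125 − 1296 = 1829 fail.

1829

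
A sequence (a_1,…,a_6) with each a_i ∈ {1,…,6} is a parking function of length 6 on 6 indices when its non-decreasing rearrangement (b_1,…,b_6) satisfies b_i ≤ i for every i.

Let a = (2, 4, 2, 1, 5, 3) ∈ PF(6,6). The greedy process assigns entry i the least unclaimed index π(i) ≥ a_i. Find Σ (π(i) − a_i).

Σπ(i) = 1+…+6 = 21; Σa = 2+4+2+1+5+3 = 17; disp = 21−17 = 4.

4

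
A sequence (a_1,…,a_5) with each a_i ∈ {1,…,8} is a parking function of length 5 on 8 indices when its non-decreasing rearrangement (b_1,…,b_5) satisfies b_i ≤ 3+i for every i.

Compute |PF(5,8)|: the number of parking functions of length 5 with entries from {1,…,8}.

26244

|PF| = 4·9^4 = 4×6561 = 26244 (Pollak)
Example (8,3,5,1,6) → sorted (1,3,5,6,8): b_i ≤ 3+i ∀i, a PF.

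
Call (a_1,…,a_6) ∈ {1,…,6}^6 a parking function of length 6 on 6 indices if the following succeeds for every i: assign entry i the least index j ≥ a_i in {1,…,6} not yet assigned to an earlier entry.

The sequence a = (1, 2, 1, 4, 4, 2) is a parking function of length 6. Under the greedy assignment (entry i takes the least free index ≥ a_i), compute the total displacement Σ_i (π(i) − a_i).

Σπ = 21 ({1..6} each once); Σa = 1+2+1+4+4+2 = 14; disp = 21−14 = 7.

7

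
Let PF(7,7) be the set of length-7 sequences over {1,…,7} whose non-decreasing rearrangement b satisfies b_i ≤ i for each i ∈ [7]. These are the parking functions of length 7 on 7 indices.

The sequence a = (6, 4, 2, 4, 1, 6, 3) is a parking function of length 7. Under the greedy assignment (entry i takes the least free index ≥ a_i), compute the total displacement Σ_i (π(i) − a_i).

Σπ = 28 ({1..7} each once); Σa = 6+4+2+4+1+6+3 = 26; disp = 28−26 = 2.

2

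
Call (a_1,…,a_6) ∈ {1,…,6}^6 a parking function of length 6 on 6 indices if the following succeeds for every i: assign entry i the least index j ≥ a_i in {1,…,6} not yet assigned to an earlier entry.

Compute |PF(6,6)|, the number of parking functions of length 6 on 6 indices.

Count = (6−6+1)·(6+1)^(6−1) = 1×16807 = 16807 [KW]
Check (1,1,5,3,2,6) → sorted (1,1,2,3,5,6): b_i ≤ i ∀i, a PF.

16807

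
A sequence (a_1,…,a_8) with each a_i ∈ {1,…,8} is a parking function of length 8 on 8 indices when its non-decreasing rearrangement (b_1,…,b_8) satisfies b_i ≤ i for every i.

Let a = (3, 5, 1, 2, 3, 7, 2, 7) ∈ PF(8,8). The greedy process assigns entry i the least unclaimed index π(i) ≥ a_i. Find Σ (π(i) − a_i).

6

Σπ = 8·9/2 = 36 (π permutes [8]); Σa = 3+5+1+2+3+7+2+7 = 30; disp = 36−30 = 6.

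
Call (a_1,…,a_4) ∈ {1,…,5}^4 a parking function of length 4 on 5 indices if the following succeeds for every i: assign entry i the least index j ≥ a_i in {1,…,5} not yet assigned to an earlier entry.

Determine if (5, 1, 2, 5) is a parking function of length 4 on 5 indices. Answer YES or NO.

NO

Rearranged: b = (1, 2, 5, 5).
  b_1=1 ≤ 2
  b_2=2 ≤ 3
  b_3=5 > 4
  fails at i=3 ⇒ NO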